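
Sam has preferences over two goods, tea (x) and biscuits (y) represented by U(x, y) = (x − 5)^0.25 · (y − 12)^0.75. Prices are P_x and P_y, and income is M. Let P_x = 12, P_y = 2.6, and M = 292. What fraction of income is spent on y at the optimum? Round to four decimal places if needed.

share on y = 0.6226

Let x' = x−5, y' = y−12. MRS = (1/3)·y'/x' = P_x/P_y.
After buying the subsistence bundle (5, 12), a share 0.25 of the remaining income goes to x: x* = 5 + 0.25·(M − 5P_x − 12P_y)/P_x.
Discretionary income = 292 − 5·12 − 12·2.6 = 200.8; x* = 5 + 0.25·200.8/12 = 9.1833; y* = 12 + 0.75·200.8/2.6 = 69.9231.
Expenditure on y: 2.6·69.9231 = 181.8; share = 0.6226.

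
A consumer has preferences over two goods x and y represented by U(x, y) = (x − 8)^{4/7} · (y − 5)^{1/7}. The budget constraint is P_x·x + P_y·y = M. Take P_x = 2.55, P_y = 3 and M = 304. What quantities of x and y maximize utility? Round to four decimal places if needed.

x* = 92.2667, y* = 22.9067

This is Cobb-Douglas in (x−8, y−5): tangency gives 4/7·P_y·(y−5) = 1/7·P_x·(x−8).
Substituting into the budget: x* = 8 + 0.8·(M − 8·P_x − 5·P_y)/P_x, and y* = 5 + 0.2·(…)/P_y.
Discretionary income = 304 − 8·2.55 − 5·3 = 268.6; x* = 8 + 0.8·268.6/2.55 = 92.2667; y* = 5 + 0.2·268.6/3 = 22.9067.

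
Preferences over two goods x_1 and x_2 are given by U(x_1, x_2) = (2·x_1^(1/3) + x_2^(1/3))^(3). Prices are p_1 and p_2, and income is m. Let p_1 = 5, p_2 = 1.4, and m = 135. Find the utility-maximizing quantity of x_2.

x_2* = 38.623

MRS = MU_x_1/MU_x_2 = 2·(x_2/x_1)^(2/3). Set equal to p_1/p_2.
Solve for the ratio: x_2/x_1 = [(1/2)·p_1/p_2]^(1.5).
Substitute x_2 = (x_2/x_1)·x_1 into the budget: x_1* = m/(p_1 + p_2·(x_2/x_1)).
Numerically x_2/x_1 = 2.386261, so x_1* = 135/(5 + 1.4·2.386261) = 16.1856 and x_2* = 2.386261·16.1856 = 38.623.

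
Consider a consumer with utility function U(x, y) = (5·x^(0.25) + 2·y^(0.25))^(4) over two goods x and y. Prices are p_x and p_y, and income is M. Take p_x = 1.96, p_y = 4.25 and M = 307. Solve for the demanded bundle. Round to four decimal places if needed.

x* = 127.5819, y* = 13.3975

From the CES first-order condition, (5/2)·(y/x)^(0.75) = p_x/p_y.
Solve for the ratio: y/x = [(2/5)·p_x/p_y]^(4/3).
Substitute y = (y/x)·x into the budget: x* = M/(p_x + p_y·(y/x)).
Numerically y/x = 0.105011, so x* = 307/(1.96 + 4.25·0.105011) = 127.5819 and y* = 0.105011·127.5819 = 13.3975.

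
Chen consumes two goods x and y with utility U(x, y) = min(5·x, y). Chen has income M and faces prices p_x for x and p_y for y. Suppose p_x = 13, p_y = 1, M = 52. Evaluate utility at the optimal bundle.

Leontief preferences: the optimum is at the kink where x/1 = y/5, i.e. y = 5·x.
Budget: p_x·x + p_y·5·x = M, so (p_x + 5·p_y)·x = M.
Demand: x*(p_x,p_y,M) = M/(p_x + 5·p_y), y* = 5·M/(p_x + 5·p_y).
Here 13 + 5·1 = 18, giving x* = 2.8889 and y* = 14.4444.
Utility at the optimum: U(2.8889, 14.4444) = 14.4444.

V = 14.4444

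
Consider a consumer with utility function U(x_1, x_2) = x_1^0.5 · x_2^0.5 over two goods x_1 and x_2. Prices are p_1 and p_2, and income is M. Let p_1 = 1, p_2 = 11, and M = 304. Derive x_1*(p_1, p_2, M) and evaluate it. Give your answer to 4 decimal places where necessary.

MU_x_1/MU_x_2 = (0.5·x_2)/(0.5·x_1); tangency sets this equal to p_1/p_2.
So 0.5·p_2·x_2 = 0.5·p_1·x_1; combined with the budget, a share 0.5 of income goes to x_1.
Demand: x_1*(p_1,p_2,M) = 0.5·M/p_1 and x_2* = 0.5·M/p_2.
At p_1=1, p_2=11, M=304: x_1* = 0.5·304/1 = 152.

x_1* = 152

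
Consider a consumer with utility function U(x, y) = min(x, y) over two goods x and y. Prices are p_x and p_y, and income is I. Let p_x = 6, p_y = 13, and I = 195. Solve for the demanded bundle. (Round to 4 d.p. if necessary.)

Demand: x*(p_x,p_y,I) = I/(p_x + p_y), y* = I/(p_x + p_y).
Here 6 + 13 = 19, giving x* = 10.2632 and y* = 10.2632.

x* = 10.2632, y* = 10.2632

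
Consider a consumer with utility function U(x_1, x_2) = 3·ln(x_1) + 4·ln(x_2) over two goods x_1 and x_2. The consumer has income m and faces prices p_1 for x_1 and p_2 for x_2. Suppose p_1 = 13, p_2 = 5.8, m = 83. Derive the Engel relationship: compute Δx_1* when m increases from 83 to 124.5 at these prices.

Δx_1* = 1.3681

At p_1=13, p_2=5.8, m=83: x_1* = 3/7·83/13 = 2.7363.
At m' = 124.5: x_1* = 4.1044. Change: 4.1044 − 2.7363 = 1.3681.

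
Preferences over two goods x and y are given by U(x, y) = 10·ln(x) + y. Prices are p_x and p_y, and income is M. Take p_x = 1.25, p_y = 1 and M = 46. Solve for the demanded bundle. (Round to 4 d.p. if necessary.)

MU_x = 10/x, MU_y = 1. Tangency: 10/x = p_x/p_y.
So x*(p_x,p_y) = 10·p_y/p_x, independent of income; and y* = (M − 10·p_y)/p_y.
At the given prices: x* = 10·1/1.25 = 8, and y* = 36.

x* = 8, y* = 36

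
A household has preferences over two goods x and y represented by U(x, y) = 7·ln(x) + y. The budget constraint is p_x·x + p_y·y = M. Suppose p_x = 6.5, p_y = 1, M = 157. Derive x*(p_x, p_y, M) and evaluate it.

x* = 1.0769

MU_x = 7/x, MU_y = 1. Tangency: 7/x = p_x/p_y.
So x*(p_x,p_y) = 7·p_y/p_x, independent of income; and y* = (M − 7·p_y)/p_y.
At the given prices: x* = 7·1/6.5 = 1.0769.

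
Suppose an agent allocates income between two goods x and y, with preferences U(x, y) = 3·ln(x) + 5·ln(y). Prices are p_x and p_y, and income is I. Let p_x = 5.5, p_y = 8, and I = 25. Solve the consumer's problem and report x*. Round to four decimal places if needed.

x* = 1.7045

The MRS is (3/5)·y/x. Set MRS = p_x/p_y.
Rearranging, p_y·y = (5/3)·p_x·x. Substituting into the budget gives p_x·x·(1 + (5/3)) = I.
Demand: x*(p_x,p_y,I) = 0.375·I/p_x and y* = 0.625·I/p_y.
At p_x=5.5, p_y=8, I=25: x* = 0.375·25/5.5 = 1.7045.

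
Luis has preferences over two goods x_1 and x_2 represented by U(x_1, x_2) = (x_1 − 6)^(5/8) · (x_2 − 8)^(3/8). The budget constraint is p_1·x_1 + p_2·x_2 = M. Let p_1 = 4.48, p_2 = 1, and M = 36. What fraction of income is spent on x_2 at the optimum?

share on x_2 = 0.2339

MRS = (5/3)·(x_2−8)/(x_1−6). Tangency with p_1/p_2 gives x_2−8 = (3/5)·(p_1/p_2)·(x_1−6).
After buying the subsistence bundle (6, 8), a share 0.625 of the remaining income goes to x_1: x_1* = 6 + 0.625·(M − 6p_1 − 8p_2)/p_1.
Discretionary income = 36 − 6·4.48 − 8·1 = 1.12; x_1* = 6 + 0.625·1.12/4.48 = 6.1562; x_2* = 8 + 0.375·1.12/1 = 8.42.
Expenditure on x_2: 1·8.42 = 8.42; share = 0.2339.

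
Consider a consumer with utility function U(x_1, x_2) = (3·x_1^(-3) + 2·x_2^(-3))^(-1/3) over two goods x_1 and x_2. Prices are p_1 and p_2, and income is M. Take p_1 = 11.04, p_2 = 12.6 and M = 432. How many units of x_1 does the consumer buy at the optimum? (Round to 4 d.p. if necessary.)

MU_x_1 ∝ 3·x_1^(-4), MU_x_2 ∝ 2·x_2^(-4), so MRS = (3/2)·(x_2/x_1)^(4) = p_1/p_2.
Hence x_2/x_1 = ((2/3)·p_1/p_2)^(1/(4)), i.e. raised to the 0.25 power.
Substitute x_2 = (x_2/x_1)·x_1 into the budget: x_1* = M/(p_1 + p_2·(x_2/x_1)).
Numerically x_2/x_1 = 0.874232, so x_1* = 432/(11.04 + 12.6·0.874232) = 19.5871.

x_1* = 19.5871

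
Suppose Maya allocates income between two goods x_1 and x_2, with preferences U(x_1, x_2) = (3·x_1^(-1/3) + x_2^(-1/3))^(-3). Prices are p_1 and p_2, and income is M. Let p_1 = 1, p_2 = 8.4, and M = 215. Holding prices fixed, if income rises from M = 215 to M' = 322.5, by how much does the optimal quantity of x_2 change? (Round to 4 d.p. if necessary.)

MU_x_1 ∝ 3·x_1^(-4/3), MU_x_2 ∝ x_2^(-4/3), so MRS = 3·(x_2/x_1)^(4/3) = p_1/p_2.
Solve for the ratio: x_2/x_1 = [(1/3)·p_1/p_2]^(0.75).
Substitute x_2 = (x_2/x_1)·x_1 into the budget: x_1* = M/(p_1 + p_2·(x_2/x_1)).
Numerically x_2/x_1 = 0.08891, so x_1* = 215/(1 + 8.4·0.08891) = 123.0792 and x_2* = 0.08891·123.0792 = 10.9429.
At M' = 322.5: x_2* = 16.4144. Change: 16.4144 − 10.9429 = 5.4715.

Δx_2* = 5.4715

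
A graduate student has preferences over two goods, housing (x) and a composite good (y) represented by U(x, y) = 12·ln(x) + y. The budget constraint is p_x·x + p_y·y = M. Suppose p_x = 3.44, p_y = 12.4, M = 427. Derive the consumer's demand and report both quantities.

MU_x = 12/x, MU_y = 1. Tangency: 12/x = p_x/p_y.
So x*(p_x,p_y) = 12·p_y/p_x, independent of income; and y* = (M − 12·p_y)/p_y.
At the given prices: x* = 12·12.4/3.44 = 43.2558, and y* = 22.4355.

x* = 43.2558, y* = 22.4355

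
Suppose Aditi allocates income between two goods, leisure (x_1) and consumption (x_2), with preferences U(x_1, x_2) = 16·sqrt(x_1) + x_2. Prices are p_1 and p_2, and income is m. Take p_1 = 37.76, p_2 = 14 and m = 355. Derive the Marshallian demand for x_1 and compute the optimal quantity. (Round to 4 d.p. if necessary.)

Set MRS = p_1/p_2: 8·x_1^(−1/2) = p_1/p_2.
Solve: √x_1 = 8·p_2/p_1, so x_1*(p_1,p_2) = (8·p_2/p_1)², and x_2* = (m − p_1·x_1*)/p_2.
Plugging in: x_1* = (8·14/37.76)² = 8.7978.

x_1* = 8.7978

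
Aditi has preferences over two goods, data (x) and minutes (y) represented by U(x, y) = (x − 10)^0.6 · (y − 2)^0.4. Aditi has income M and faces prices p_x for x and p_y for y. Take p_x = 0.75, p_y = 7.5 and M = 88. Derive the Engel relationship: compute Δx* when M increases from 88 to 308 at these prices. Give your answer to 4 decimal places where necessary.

MRS = (3/2)·(y−2)/(x−10). Tangency with p_x/p_y gives y−2 = (2/3)·(p_x/p_y)·(x−10).
After buying the subsistence bundle (10, 2), a share 0.6 of the remaining income goes to x: x* = 10 + 0.6·(M − 10p_x − 2p_y)/p_x.
Discretionary income = 88 − 10·0.75 − 2·7.5 = 65.5; x* = 10 + 0.6·65.5/0.75 = 62.4.
At M' = 308: x* = 238.4. Change: 238.4 − 62.4 = 176.

Δx* = 176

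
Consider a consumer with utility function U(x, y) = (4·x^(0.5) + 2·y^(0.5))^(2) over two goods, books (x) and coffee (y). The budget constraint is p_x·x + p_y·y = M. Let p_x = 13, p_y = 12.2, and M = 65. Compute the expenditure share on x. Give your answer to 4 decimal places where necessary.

From the CES first-order condition, 2·(y/x)^(0.5) = p_x/p_y.
Hence y/x = ((1/2)·p_x/p_y)^(1/(0.5)), i.e. raised to the 2 power.
Substitute y = (y/x)·x into the budget: x* = M/(p_x + p_y·(y/x)).
Numerically y/x = 0.283862, so x* = 65/(13 + 12.2·0.283862) = 3.9482 and y* = 0.283862·3.9482 = 1.1207.
Expenditure on x: 13·3.9482 = 51.3269; share = 0.7896.

share on x = 0.7896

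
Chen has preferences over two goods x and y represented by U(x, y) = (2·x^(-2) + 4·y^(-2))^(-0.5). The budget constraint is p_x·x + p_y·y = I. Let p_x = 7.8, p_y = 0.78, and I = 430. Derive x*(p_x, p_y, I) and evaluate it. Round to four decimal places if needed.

x* = 43.3588

MU_x ∝ 2·x^(-3), MU_y ∝ 4·y^(-3), so MRS = (1/2)·(y/x)^(3) = p_x/p_y.
Solve for the ratio: y/x = [2·p_x/p_y]^(1/3).
Substitute y = (y/x)·x into the budget: x* = I/(p_x + p_y·(y/x)).
Numerically y/x = 2.714418, so x* = 430/(7.8 + 0.78·2.714418) = 43.3588.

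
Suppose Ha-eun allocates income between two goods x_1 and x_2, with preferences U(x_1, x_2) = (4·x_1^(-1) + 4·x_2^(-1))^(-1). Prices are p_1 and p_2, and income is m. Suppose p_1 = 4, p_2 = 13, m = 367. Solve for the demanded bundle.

x_1* = 32.7354, x_2* = 18.1583

MRS = MU_x_1/MU_x_2 = (x_2/x_1)^(2). Set equal to p_1/p_2.
Solve for the ratio: x_2/x_1 = [p_1/p_2]^(0.5).
With the ratio pinned down, the budget gives x_1* = m/(p_1 + p_2·(x_2/x_1)) and x_2* = (x_2/x_1)·x_1*.
Numerically x_2/x_1 = 0.5547, so x_1* = 367/(4 + 13·0.5547) = 32.7354 and x_2* = 0.5547·32.7354 = 18.1583.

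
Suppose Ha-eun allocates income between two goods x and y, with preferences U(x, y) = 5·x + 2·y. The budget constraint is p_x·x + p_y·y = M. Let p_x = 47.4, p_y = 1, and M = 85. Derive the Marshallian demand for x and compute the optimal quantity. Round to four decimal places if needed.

Linear utility — the consumer picks whichever good has higher MU/price: 5/47.4 = 0.1055 vs 2/1 = 2.
y gives more utility per dollar, so spend all income on y: y* = M/p_y, x* = 0.
Numerically: x* = 0, y* = 85.

x* = 0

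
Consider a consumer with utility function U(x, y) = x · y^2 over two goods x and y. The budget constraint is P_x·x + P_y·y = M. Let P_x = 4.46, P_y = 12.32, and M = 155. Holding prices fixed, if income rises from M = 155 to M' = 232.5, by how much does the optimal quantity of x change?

Δx* = 5.7922

At P_x=4.46, P_y=12.32, M=155: x* = 1/3·155/4.46 = 11.5845.
At M' = 232.5: x* = 17.3767. Change: 17.3767 − 11.5845 = 5.7922.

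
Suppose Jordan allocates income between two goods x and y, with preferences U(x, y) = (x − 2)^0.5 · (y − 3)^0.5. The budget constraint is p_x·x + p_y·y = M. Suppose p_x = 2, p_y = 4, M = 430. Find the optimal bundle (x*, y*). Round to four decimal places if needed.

x* = 105.5, y* = 54.75

Discretionary income = 430 − 2·2 − 3·4 = 414; x* = 2 + 0.5·414/2 = 105.5; y* = 3 + 0.5·414/4 = 54.75.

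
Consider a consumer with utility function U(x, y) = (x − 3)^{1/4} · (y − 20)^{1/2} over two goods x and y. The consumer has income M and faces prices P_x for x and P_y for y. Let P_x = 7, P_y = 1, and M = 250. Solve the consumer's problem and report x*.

After buying the subsistence bundle (3, 20), a share 1/3 of the remaining income goes to x: x* = 3 + 1/3·(M − 3P_x − 20P_y)/P_x.
Discretionary income = 250 − 3·7 − 20·1 = 209; x* = 3 + 1/3·209/7 = 12.9524.

x* = 12.9524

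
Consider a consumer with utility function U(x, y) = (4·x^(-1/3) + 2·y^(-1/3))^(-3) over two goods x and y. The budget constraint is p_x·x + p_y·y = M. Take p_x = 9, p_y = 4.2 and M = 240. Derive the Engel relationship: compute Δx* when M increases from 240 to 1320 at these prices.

Δx* = 80.4586

MRS = MU_x/MU_y = 2·(y/x)^(4/3). Set equal to p_x/p_y.
Hence y/x = ((1/2)·p_x/p_y)^(1/(4/3)), i.e. raised to the 0.75 power.
Substitute y = (y/x)·x into the budget: x* = M/(p_x + p_y·(y/x)).
Numerically y/x = 1.053107, so x* = 240/(9 + 4.2·1.053107) = 17.8797.
At M' = 1320: x* = 98.3383. Change: 98.3383 − 17.8797 = 80.4586.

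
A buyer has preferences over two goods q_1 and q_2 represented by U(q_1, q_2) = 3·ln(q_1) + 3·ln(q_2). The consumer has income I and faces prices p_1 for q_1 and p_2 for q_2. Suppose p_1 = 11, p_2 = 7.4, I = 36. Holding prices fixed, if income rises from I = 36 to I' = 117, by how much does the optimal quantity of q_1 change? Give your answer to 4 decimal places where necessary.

Δq_1* = 3.6818

Tangency: MRS = q_2/q_1 = p_1/p_2.
So 3·p_2·q_2 = 3·p_1·q_1; combined with the budget, a share 0.5 of income goes to q_1.
Demand: q_1*(p_1,p_2,I) = 0.5·I/p_1 and q_2* = 0.5·I/p_2.
At p_1=11, p_2=7.4, I=36: q_1* = 0.5·36/11 = 1.6364.
At I' = 117: q_1* = 5.3182. Change: 5.3182 − 1.6364 = 3.6818.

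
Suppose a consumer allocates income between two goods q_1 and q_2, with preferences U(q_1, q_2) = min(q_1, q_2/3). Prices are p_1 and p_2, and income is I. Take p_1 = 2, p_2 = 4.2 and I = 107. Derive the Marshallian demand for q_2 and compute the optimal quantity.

Leontief preferences: the optimum is at the kink where q_1/1 = q_2/3, i.e. q_2 = 3·q_1.
Budget: p_1·q_1 + p_2·3·q_1 = I, so (p_1 + 3·p_2)·q_1 = I.
Demand: q_1*(p_1,p_2,I) = I/(p_1 + 3·p_2), q_2* = 3·I/(p_1 + 3·p_2).
Here 2 + 3·4.2 = 14.6, giving q_2* = 21.9863.

q_2* = 21.9863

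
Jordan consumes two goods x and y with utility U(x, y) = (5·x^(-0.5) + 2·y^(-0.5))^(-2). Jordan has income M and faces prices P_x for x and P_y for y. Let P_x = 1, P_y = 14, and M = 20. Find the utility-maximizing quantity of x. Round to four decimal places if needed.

From the CES first-order condition, (5/2)·(y/x)^(1.5) = P_x/P_y.
Solve for the ratio: y/x = [(2/5)·P_x/P_y]^(2/3).
With the ratio pinned down, the budget gives x* = M/(P_x + P_y·(y/x)) and y* = (y/x)·x*.
Numerically y/x = 0.093459, so x* = 20/(1 + 14·0.093459) = 8.6639.

x* = 8.6639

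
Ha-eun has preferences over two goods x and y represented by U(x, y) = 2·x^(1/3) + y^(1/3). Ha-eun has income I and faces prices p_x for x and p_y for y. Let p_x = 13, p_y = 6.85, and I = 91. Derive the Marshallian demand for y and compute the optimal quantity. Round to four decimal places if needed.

y* = 4.3512

MRS = MU_x/MU_y = 2·(y/x)^(2/3). Set equal to p_x/p_y.
Hence y/x = ((1/2)·p_x/p_y)^(1/(2/3)), i.e. raised to the 1.5 power.
With the ratio pinned down, the budget gives x* = I/(p_x + p_y·(y/x)) and y* = (y/x)·x*.
Numerically y/x = 0.924345, so x* = 91/(13 + 6.85·0.924345) = 4.7073 and y* = 0.924345·4.7073 = 4.3512.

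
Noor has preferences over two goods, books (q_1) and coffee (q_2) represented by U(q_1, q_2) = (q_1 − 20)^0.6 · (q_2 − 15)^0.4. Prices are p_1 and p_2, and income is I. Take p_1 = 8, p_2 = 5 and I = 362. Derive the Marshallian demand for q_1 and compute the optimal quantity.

q_1* = 29.525

MRS = (3/2)·(q_2−15)/(q_1−20). Tangency with p_1/p_2 gives q_2−15 = (2/3)·(p_1/p_2)·(q_1−20).
Substituting into the budget: q_1* = 20 + 0.6·(I − 20·p_1 − 15·p_2)/p_1, and q_2* = 15 + 0.4·(…)/p_2.
Discretionary income = 362 − 20·8 − 15·5 = 127; q_1* = 20 + 0.6·127/8 = 29.525.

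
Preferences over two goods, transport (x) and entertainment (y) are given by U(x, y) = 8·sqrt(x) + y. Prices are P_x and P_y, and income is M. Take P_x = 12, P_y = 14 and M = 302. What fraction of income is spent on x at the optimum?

MU_x = 4/√x, MU_y = 1. Tangency: 4/√x = P_x/P_y.
Solve: √x = 4·P_y/P_x, so x*(P_x,P_y) = (4·P_y/P_x)², and y* = (M − P_x·x*)/P_y.
Plugging in: x* = (4·14/12)² = 21.7778, y* = 2.9048.
Expenditure on x: 12·21.7778 = 261.3333; share = 0.8653.

share on x = 0.8653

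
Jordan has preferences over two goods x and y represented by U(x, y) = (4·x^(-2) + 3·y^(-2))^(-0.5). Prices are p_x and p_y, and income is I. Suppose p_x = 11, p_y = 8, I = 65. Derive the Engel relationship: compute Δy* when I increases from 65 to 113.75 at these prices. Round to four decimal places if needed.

From the CES first-order condition, (4/3)·(y/x)^(3) = p_x/p_y.
Solve for the ratio: y/x = [(3/4)·p_x/p_y]^(1/3).
Substitute y = (y/x)·x into the budget: x* = I/(p_x + p_y·(y/x)).
Numerically y/x = 1.01031, so x* = 65/(11 + 8·1.01031) = 3.4063 and y* = 1.01031·3.4063 = 3.4414.
At I' = 113.75: y* = 6.0224. Change: 6.0224 − 3.4414 = 2.581.

Δy* = 2.581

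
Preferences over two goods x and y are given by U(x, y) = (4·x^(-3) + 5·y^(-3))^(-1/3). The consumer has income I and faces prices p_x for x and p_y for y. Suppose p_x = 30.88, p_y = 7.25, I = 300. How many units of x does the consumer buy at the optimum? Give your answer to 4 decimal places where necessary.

From the CES first-order condition, (4/5)·(y/x)^(4) = p_x/p_y.
Solve for the ratio: y/x = [(5/4)·p_x/p_y]^(0.25).
Substitute y = (y/x)·x into the budget: x* = I/(p_x + p_y·(y/x)).
Numerically y/x = 1.519016, so x* = 300/(30.88 + 7.25·1.519016) = 7.1611.

x* = 7.1611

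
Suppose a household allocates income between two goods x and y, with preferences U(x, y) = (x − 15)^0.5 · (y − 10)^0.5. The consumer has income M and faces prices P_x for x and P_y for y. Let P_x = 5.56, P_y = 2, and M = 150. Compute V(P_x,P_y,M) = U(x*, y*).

Let x' = x−15, y' = y−10. MRS = y'/x' = P_x/P_y.
Substituting into the budget: x* = 15 + 0.5·(M − 15·P_x − 10·P_y)/P_x, and y* = 10 + 0.5·(…)/P_y.
Discretionary income = 150 − 15·5.56 − 10·2 = 46.6; x* = 15 + 0.5·46.6/5.56 = 19.1906; y* = 10 + 0.5·46.6/2 = 21.65.
Utility at the optimum: U(19.1906, 21.65) = 6.9872.

V = 6.9872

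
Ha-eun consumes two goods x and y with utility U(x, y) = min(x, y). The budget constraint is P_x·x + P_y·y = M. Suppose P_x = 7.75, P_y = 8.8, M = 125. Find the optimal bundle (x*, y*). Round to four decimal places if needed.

With perfect complements, no substitution: consume in ratio x:y = 1:1.
Budget: P_x·x + P_y·x = M, so (P_x + P_y)·x = M.
Demand: x*(P_x,P_y,M) = M/(P_x + P_y), y* = M/(P_x + P_y).
Here 7.75 + 8.8 = 16.55, giving x* = 7.5529 and y* = 7.5529.

x* = 7.5529, y* = 7.5529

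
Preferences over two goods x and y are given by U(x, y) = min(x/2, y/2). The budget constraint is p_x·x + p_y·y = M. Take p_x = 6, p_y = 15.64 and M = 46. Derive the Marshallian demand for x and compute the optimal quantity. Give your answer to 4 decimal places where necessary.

With perfect complements, no substitution: consume in ratio x:y = 2:2.
Budget: p_x·x + p_y·x = M, so (2·p_x + 2·p_y)·x = 2·M.
Demand: x*(p_x,p_y,M) = 2·M/(2·p_x + 2·p_y), y* = 2·M/(2·p_x + 2·p_y).
Here 2·6 + 2·15.64 = 43.28, giving x* = 2.1257.

x* = 2.1257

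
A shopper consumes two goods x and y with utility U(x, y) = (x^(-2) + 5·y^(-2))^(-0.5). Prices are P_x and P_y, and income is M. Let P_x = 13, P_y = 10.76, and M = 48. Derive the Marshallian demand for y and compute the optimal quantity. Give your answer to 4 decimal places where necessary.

MRS = MU_x/MU_y = (1/5)·(y/x)^(3). Set equal to P_x/P_y.
Hence y/x = (5·P_x/P_y)^(1/(3)), i.e. raised to the 1/3 power.
With the ratio pinned down, the budget gives x* = M/(P_x + P_y·(y/x)) and y* = (y/x)·x*.
Numerically y/x = 1.821239, so x* = 48/(13 + 10.76·1.821239) = 1.4725 and y* = 1.821239·1.4725 = 2.6819.

y* = 2.6819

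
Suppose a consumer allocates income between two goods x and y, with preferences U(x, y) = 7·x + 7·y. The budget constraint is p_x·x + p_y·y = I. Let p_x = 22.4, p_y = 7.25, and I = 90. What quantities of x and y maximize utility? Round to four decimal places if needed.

x* = 0, y* = 12.4138

Perfect substitutes: compare marginal utility per dollar. 7/p_x vs 7/p_y → 0.3125 vs 0.9655.
y gives more utility per dollar, so spend all income on y: y* = I/p_y, x* = 0.
Numerically: x* = 0, y* = 12.4138.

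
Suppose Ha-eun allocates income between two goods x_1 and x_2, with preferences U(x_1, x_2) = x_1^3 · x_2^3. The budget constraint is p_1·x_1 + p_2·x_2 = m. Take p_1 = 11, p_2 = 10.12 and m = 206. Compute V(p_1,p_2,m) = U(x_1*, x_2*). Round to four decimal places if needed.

The MRS is x_2/x_1. Set MRS = p_1/p_2.
Rearranging, p_2·x_2 = p_1·x_1. Substituting into the budget gives p_1·x_1·(1 + 1) = m.
Demand: x_1*(p_1,p_2,m) = 0.5·m/p_1 and x_2* = 0.5·m/p_2.
At p_1=11, p_2=10.12, m=206: x_1* = 0.5·206/11 = 9.3636, x_2* = 10.1779.
Utility at the optimum: U(9.3636, 10.1779) = 865573.1082.

V = 865573.1082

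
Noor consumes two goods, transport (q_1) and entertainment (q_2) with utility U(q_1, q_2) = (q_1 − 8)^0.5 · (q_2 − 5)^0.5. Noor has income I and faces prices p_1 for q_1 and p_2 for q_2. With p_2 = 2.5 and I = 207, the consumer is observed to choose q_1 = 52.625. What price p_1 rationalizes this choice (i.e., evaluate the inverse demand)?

Let q_1' = q_1−8, q_2' = q_2−5. MRS = q_2'/q_1' = p_1/p_2.
After buying the subsistence bundle (8, 5), a share 0.5 of the remaining income goes to q_1: q_1* = 8 + 0.5·(I − 8p_1 − 5p_2)/p_1.
Set q_1* = 52.625 in the demand function and solve for p_1: p_1 = 2.

p_1 = 2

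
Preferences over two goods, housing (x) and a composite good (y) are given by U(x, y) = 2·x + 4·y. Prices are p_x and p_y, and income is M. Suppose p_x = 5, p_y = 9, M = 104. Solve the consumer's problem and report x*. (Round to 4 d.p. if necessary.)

Perfect substitutes: compare marginal utility per dollar. 2/p_x vs 4/p_y → 0.4 vs 0.4444.
y gives more utility per dollar, so spend all income on y: y* = M/p_y, x* = 0.
Numerically: x* = 0, y* = 11.5556.

x* = 0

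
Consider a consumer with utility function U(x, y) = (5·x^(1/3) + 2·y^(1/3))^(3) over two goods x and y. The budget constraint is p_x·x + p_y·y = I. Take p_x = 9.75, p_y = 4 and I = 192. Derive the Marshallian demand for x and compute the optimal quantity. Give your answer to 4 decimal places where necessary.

x* = 14.1167

From the CES first-order condition, (5/2)·(y/x)^(2/3) = p_x/p_y.
Hence y/x = ((2/5)·p_x/p_y)^(1/(2/3)), i.e. raised to the 1.5 power.
With the ratio pinned down, the budget gives x* = I/(p_x + p_y·(y/x)) and y* = (y/x)·x*.
Numerically y/x = 0.962735, so x* = 192/(9.75 + 4·0.962735) = 14.1167.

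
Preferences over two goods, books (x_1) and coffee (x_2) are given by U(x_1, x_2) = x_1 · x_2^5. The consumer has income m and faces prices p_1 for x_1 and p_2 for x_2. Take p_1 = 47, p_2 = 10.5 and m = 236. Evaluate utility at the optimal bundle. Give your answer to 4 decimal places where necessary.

Tangency: MRS = (1/5)·x_2/x_1 = p_1/p_2.
Rearranging, p_2·x_2 = 5·p_1·x_1. Substituting into the budget gives p_1·x_1·(1 + 5) = m.
Demand: x_1*(p_1,p_2,m) = 1/6·m/p_1 and x_2* = 5/6·m/p_2.
At p_1=47, p_2=10.5, m=236: x_1* = 1/6·236/47 = 0.8369, x_2* = 18.7302.
Utility at the optimum: U(0.8369, 18.7302) = 1929168.5972.

V = 1929168.5972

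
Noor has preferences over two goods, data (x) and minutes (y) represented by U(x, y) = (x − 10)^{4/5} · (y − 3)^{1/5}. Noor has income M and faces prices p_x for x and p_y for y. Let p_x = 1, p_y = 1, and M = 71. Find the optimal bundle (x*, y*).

x* = 56.4, y* = 14.6

After buying the subsistence bundle (10, 3), a share 0.8 of the remaining income goes to x: x* = 10 + 0.8·(M − 10p_x − 3p_y)/p_x.
Discretionary income = 71 − 10·1 − 3·1 = 58; x* = 10 + 0.8·58/1 = 56.4; y* = 3 + 0.2·58/1 = 14.6.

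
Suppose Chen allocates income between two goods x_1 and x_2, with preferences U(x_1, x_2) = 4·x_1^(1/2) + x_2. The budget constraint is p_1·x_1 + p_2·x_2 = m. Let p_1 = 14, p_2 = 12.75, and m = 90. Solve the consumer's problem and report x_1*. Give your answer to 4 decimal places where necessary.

Utility is quasi-linear in x_2; the FOC for x_1 is 2/√x_1 = p_1/p_2.
Thus x_1* = (2·p_2/p_1)² — independent of m — with the rest of income spent on x_2.
Plugging in: x_1* = (2·12.75/14)² = 3.3176.

x_1* = 3.3176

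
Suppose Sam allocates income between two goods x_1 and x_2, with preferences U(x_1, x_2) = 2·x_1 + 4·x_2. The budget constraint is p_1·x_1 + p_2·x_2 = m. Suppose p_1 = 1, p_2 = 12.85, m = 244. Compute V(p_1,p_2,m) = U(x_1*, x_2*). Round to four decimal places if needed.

Perfect substitutes: compare marginal utility per dollar. 2/p_1 vs 4/p_2 → 2 vs 0.3113.
x_1 gives more utility per dollar, so spend all income on x_1: x_1* = m/p_1, x_2* = 0.
Numerically: x_1* = 244, x_2* = 0.
Utility at the optimum: U(244, 0) = 488.

V = 488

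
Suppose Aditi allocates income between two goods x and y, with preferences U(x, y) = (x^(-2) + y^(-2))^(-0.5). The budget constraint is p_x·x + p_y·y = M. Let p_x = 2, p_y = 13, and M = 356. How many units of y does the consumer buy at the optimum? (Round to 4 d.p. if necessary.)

MRS = MU_x/MU_y = (y/x)^(3). Set equal to p_x/p_y.
Solve for the ratio: y/x = [p_x/p_y]^(1/3).
Substitute y = (y/x)·x into the budget: x* = M/(p_x + p_y·(y/x)).
Numerically y/x = 0.535832, so x* = 356/(2 + 13·0.535832) = 39.7064 and y* = 0.535832·39.7064 = 21.2759.

y* = 21.2759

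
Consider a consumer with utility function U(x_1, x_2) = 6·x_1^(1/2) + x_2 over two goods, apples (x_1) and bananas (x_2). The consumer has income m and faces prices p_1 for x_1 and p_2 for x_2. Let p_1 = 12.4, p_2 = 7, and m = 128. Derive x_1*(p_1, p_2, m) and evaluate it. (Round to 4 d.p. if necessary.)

x_1* = 2.8681

Set MRS = p_1/p_2: 3·x_1^(−1/2) = p_1/p_2.
Thus x_1* = (3·p_2/p_1)² — independent of m — with the rest of income spent on x_2.
Plugging in: x_1* = (3·7/12.4)² = 2.8681.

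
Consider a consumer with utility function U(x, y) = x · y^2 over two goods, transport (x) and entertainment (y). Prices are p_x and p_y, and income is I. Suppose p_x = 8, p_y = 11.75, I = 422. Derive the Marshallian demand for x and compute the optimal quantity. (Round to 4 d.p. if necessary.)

x* = 17.5833

The MRS is (1/2)·y/x. Set MRS = p_x/p_y.
Rearranging, p_y·y = 2·p_x·x. Substituting into the budget gives p_x·x·(1 + 2) = I.
Demand: x*(p_x,p_y,I) = 1/3·I/p_x and y* = 2/3·I/p_y.
At p_x=8, p_y=11.75, I=422: x* = 1/3·422/8 = 17.5833.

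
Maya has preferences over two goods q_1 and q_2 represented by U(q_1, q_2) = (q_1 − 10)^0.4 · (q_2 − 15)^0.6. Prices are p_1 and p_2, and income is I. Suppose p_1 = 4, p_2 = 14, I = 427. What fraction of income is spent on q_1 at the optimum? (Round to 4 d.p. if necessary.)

share on q_1 = 0.2595

This is Cobb-Douglas in (q_1−10, q_2−15): tangency gives 0.4·p_2·(q_2−15) = 0.6·p_1·(q_1−10).
Substituting into the budget: q_1* = 10 + 0.4·(I − 10·p_1 − 15·p_2)/p_1, and q_2* = 15 + 0.6·(…)/p_2.
Discretionary income = 427 − 10·4 − 15·14 = 177; q_1* = 10 + 0.4·177/4 = 27.7; q_2* = 15 + 0.6·177/14 = 22.5857.
Expenditure on q_1: 4·27.7 = 110.8; share = 0.2595.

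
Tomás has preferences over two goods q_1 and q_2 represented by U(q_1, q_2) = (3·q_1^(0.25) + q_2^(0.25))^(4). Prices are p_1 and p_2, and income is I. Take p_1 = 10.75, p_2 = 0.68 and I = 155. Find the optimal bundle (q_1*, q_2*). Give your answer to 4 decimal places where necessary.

From the CES first-order condition, 3·(q_2/q_1)^(0.75) = p_1/p_2.
Solve for the ratio: q_2/q_1 = [(1/3)·p_1/p_2]^(4/3).
Substitute q_2 = (q_2/q_1)·q_1 into the budget: q_1* = I/(p_1 + p_2·(q_2/q_1)).
Numerically q_2/q_1 = 9.170036, so q_1* = 155/(10.75 + 0.68·9.170036) = 9.1254 and q_2* = 9.170036·9.1254 = 83.6799.

q_1* = 9.1254, q_2* = 83.6799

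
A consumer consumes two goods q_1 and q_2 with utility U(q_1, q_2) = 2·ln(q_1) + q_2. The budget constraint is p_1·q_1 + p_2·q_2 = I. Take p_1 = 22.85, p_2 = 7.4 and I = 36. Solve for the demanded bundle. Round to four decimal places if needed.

q_1* = 0.6477, q_2* = 2.8649

Set MRS = p_1/p_2: (2/q_1)/1 = p_1/p_2.
So q_1*(p_1,p_2) = 2·p_2/p_1, independent of income; and q_2* = (I − 2·p_2)/p_2.
At the given prices: q_1* = 2·7.4/22.85 = 0.6477, and q_2* = 2.8649.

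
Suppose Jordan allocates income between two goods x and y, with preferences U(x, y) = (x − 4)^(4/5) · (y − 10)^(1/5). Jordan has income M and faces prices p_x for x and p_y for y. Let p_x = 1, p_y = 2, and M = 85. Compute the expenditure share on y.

share on y = 0.3788

MRS = 4·(y−10)/(x−4). Tangency with p_x/p_y gives y−10 = (1/4)·(p_x/p_y)·(x−4).
After buying the subsistence bundle (4, 10), a share 0.8 of the remaining income goes to x: x* = 4 + 0.8·(M − 4p_x − 10p_y)/p_x.
Discretionary income = 85 − 4·1 − 10·2 = 61; x* = 4 + 0.8·61/1 = 52.8; y* = 10 + 0.2·61/2 = 16.1.
Expenditure on y: 2·16.1 = 32.2; share = 0.3788.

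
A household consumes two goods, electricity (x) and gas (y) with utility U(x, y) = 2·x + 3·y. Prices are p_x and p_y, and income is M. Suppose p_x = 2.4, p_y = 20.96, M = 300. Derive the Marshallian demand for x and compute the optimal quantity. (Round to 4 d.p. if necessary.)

Perfect substitutes: compare marginal utility per dollar. 2/p_x vs 3/p_y → 0.8333 vs 0.1431.
x gives more utility per dollar, so spend all income on x: x* = M/p_x, y* = 0.
Numerically: x* = 125, y* = 0.

x* = 125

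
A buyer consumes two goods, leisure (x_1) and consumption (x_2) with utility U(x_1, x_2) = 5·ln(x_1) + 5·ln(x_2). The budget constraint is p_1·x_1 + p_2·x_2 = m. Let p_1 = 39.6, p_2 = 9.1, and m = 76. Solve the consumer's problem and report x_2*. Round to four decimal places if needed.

Tangency: MRS = x_2/x_1 = p_1/p_2.
Rearranging, p_2·x_2 = p_1·x_1. Substituting into the budget gives p_1·x_1·(1 + 1) = m.
Demand: x_1*(p_1,p_2,m) = 0.5·m/p_1 and x_2* = 0.5·m/p_2.
At p_1=39.6, p_2=9.1, m=76: x_2* = 0.5·76/9.1 = 4.1758.

x_2* = 4.1758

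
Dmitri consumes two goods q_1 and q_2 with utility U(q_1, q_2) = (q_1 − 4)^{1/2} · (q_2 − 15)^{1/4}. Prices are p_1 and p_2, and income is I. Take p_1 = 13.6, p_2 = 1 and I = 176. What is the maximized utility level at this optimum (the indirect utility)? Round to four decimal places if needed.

V = 5.5811

MRS = 2·(q_2−15)/(q_1−4). Tangency with p_1/p_2 gives q_2−15 = (1/2)·(p_1/p_2)·(q_1−4).
Substituting into the budget: q_1* = 4 + 2/3·(I − 4·p_1 − 15·p_2)/p_1, and q_2* = 15 + 1/3·(…)/p_2.
Discretionary income = 176 − 4·13.6 − 15·1 = 106.6; q_1* = 4 + 2/3·106.6/13.6 = 9.2255; q_2* = 15 + 1/3·106.6/1 = 50.5333.
Utility at the optimum: U(9.2255, 50.5333) = 5.5811.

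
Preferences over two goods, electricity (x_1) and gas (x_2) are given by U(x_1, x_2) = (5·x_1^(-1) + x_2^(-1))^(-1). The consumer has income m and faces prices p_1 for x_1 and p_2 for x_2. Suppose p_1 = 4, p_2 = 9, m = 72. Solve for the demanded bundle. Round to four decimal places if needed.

Substitute x_2 = (x_2/x_1)·x_1 into the budget: x_1* = m/(p_1 + p_2·(x_2/x_1)).
Numerically x_2/x_1 = 0.298142, so x_1* = 72/(4 + 9·0.298142) = 10.7732 and x_2* = 0.298142·10.7732 = 3.2119.

x_1* = 10.7732, x_2* = 3.2119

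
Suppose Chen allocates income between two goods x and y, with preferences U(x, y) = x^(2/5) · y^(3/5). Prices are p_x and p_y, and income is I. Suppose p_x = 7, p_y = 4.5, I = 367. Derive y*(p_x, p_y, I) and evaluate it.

y* = 48.9333

Tangency: MRS = (2/3)·y/x = p_x/p_y.
So 0.4·p_y·y = 0.6·p_x·x; combined with the budget, a share 0.4 of income goes to x.
Demand: x*(p_x,p_y,I) = 0.4·I/p_x and y* = 0.6·I/p_y.
At p_x=7, p_y=4.5, I=367: y* = 0.6·367/4.5 = 48.9333.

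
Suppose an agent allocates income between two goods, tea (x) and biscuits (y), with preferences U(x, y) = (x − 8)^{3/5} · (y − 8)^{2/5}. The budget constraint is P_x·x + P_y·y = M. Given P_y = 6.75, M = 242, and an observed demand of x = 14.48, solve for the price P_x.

This is Cobb-Douglas in (x−8, y−8): tangency gives 0.6·P_y·(y−8) = 0.4·P_x·(x−8).
Substituting into the budget: x* = 8 + 0.6·(M − 8·P_x − 8·P_y)/P_x, and y* = 8 + 0.4·(…)/P_y.
Set x* = 14.48 in the demand function and solve for P_x: P_x = 10.

P_x = 10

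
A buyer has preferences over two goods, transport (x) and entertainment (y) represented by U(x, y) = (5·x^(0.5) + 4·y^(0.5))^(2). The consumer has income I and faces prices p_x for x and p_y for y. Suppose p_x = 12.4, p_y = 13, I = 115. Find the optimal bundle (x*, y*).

From the CES first-order condition, (5/4)·(y/x)^(0.5) = p_x/p_y.
Hence y/x = ((4/5)·p_x/p_y)^(1/(0.5)), i.e. raised to the 2 power.
With the ratio pinned down, the budget gives x* = I/(p_x + p_y·(y/x)) and y* = (y/x)·x*.
Numerically y/x = 0.582286, so x* = 115/(12.4 + 13·0.582286) = 5.7587 and y* = 0.582286·5.7587 = 3.3532.

x* = 5.7587, y* = 3.3532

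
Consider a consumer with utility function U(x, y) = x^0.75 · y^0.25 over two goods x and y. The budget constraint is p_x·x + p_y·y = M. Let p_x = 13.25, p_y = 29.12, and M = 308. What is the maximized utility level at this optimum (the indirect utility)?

V = 10.8798

Demand: x*(p_x,p_y,M) = 0.75·M/p_x and y* = 0.25·M/p_y.
At p_x=13.25, p_y=29.12, M=308: x* = 0.75·308/13.25 = 17.434, y* = 2.6442.
Utility at the optimum: U(17.434, 2.6442) = 10.8798.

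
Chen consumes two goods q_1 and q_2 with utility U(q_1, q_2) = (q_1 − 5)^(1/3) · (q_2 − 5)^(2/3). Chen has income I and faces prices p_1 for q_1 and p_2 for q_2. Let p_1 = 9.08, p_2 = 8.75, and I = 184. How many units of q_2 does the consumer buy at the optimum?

MRS = (1/2)·(q_2−5)/(q_1−5). Tangency with p_1/p_2 gives q_2−5 = 2·(p_1/p_2)·(q_1−5).
Substituting into the budget: q_1* = 5 + 1/3·(I − 5·p_1 − 5·p_2)/p_1, and q_2* = 5 + 2/3·(…)/p_2.
Discretionary income = 184 − 5·9.08 − 5·8.75 = 94.85; q_2* = 5 + 2/3·94.85/8.75 = 12.2267.

q_2* = 12.2267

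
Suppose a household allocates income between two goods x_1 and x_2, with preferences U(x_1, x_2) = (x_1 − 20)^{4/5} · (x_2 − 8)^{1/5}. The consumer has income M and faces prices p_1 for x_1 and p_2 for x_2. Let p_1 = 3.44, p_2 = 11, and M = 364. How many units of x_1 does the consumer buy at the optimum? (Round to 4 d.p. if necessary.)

x_1* = 68.186

This is Cobb-Douglas in (x_1−20, x_2−8): tangency gives 0.8·p_2·(x_2−8) = 0.2·p_1·(x_1−20).
After buying the subsistence bundle (20, 8), a share 0.8 of the remaining income goes to x_1: x_1* = 20 + 0.8·(M − 20p_1 − 8p_2)/p_1.
Discretionary income = 364 − 20·3.44 − 8·11 = 207.2; x_1* = 20 + 0.8·207.2/3.44 = 68.186.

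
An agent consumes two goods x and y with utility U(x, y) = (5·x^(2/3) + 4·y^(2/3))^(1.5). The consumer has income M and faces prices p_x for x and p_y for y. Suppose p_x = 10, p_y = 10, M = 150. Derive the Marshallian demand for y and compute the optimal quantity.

From the CES first-order condition, (5/4)·(y/x)^(1/3) = p_x/p_y.
Hence y/x = ((4/5)·p_x/p_y)^(1/(1/3)), i.e. raised to the 3 power.
Substitute y = (y/x)·x into the budget: x* = M/(p_x + p_y·(y/x)).
Numerically y/x = 0.512, so x* = 150/(10 + 10·0.512) = 9.9206 and y* = 0.512·9.9206 = 5.0794.

y* = 5.0794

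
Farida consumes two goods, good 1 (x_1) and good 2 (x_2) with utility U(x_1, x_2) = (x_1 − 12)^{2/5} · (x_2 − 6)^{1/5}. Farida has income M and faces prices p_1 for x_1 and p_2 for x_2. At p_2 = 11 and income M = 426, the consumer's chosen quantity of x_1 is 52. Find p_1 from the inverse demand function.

p_1 = 5

MRS = 2·(x_2−6)/(x_1−12). Tangency with p_1/p_2 gives x_2−6 = (1/2)·(p_1/p_2)·(x_1−12).
After buying the subsistence bundle (12, 6), a share 2/3 of the remaining income goes to x_1: x_1* = 12 + 2/3·(M − 12p_1 − 6p_2)/p_1.
Set x_1* = 52 in the demand function and solve for p_1: p_1 = 5.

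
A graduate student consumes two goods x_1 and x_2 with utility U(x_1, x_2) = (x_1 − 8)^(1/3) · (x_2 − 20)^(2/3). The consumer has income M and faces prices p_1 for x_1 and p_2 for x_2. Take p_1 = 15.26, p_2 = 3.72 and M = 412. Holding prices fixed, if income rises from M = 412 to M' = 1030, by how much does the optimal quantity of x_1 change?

Δx_1* = 13.4993

Let x_1' = x_1−8, x_2' = x_2−20. MRS = (1/2)·x_2'/x_1' = p_1/p_2.
Substituting into the budget: x_1* = 8 + 1/3·(M − 8·p_1 − 20·p_2)/p_1, and x_2* = 20 + 2/3·(…)/p_2.
Discretionary income = 412 − 8·15.26 − 20·3.72 = 215.52; x_1* = 8 + 1/3·215.52/15.26 = 12.7077.
At M' = 1030: x_1* = 26.2071. Change: 26.2071 − 12.7077 = 13.4993.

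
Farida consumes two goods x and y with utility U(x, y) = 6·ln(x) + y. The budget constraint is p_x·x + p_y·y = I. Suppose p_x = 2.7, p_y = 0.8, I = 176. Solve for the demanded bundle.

x* = 1.7778, y* = 214

MU_x = 6/x, MU_y = 1. Tangency: 6/x = p_x/p_y.
So x*(p_x,p_y) = 6·p_y/p_x, independent of income; and y* = (I − 6·p_y)/p_y.
At the given prices: x* = 6·0.8/2.7 = 1.7778, and y* = 214.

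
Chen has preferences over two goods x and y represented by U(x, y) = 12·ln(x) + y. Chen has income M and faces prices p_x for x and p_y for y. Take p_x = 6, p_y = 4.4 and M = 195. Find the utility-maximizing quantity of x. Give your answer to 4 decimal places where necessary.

MU_x = 12/x, MU_y = 1. Tangency: 12/x = p_x/p_y.
So x*(p_x,p_y) = 12·p_y/p_x, independent of income; and y* = (M − 12·p_y)/p_y.
At the given prices: x* = 12·4.4/6 = 8.8.

x* = 8.8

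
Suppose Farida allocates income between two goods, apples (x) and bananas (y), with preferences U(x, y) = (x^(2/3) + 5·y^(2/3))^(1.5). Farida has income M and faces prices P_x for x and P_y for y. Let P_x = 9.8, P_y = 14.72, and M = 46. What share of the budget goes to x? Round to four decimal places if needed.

share on x = 0.0177

MU_x ∝ x^(-1/3), MU_y ∝ 5·y^(-1/3), so MRS = (1/5)·(y/x)^(1/3) = P_x/P_y.
Hence y/x = (5·P_x/P_y)^(1/(1/3)), i.e. raised to the 3 power.
With the ratio pinned down, the budget gives x* = M/(P_x + P_y·(y/x)) and y* = (y/x)·x*.
Numerically y/x = 36.886276, so x* = 46/(9.8 + 14.72·36.886276) = 0.0832 and y* = 36.886276·0.0832 = 3.0696.
Expenditure on x: 9.8·0.0832 = 0.8155; share = 0.0177.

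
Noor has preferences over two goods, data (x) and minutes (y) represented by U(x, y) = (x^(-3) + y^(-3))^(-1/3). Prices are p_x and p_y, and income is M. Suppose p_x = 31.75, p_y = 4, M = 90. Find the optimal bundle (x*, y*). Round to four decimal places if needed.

From the CES first-order condition, (y/x)^(4) = p_x/p_y.
Solve for the ratio: y/x = [p_x/p_y]^(0.25).
With the ratio pinned down, the budget gives x* = M/(p_x + p_y·(y/x)) and y* = (y/x)·x*.
Numerically y/x = 1.678498, so x* = 90/(31.75 + 4·1.678498) = 2.3399 and y* = 1.678498·2.3399 = 3.9274.

x* = 2.3399, y* = 3.9274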